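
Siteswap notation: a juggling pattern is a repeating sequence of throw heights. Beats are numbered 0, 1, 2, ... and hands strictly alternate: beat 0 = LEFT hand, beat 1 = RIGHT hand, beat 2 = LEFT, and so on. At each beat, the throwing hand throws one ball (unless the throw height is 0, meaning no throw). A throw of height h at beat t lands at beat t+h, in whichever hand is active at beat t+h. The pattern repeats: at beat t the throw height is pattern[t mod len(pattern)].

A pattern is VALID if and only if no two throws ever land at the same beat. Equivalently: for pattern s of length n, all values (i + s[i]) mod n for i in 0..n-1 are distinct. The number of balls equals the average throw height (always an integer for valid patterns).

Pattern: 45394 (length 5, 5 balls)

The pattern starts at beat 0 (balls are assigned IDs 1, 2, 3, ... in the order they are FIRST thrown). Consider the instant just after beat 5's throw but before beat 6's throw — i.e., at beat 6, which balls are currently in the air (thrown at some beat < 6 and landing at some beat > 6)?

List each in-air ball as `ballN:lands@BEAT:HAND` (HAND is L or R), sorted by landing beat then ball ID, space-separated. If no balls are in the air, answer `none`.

Answer: ball1:lands@8:L ball3:lands@9:R ball4:lands@12:L

Derivation:
Beat 0 (L): throw ball1 h=4 -> lands@4:L; in-air after throw: [b1@4:L]
Beat 1 (R): throw ball2 h=5 -> lands@6:L; in-air after throw: [b1@4:L b2@6:L]
Beat 2 (L): throw ball3 h=3 -> lands@5:R; in-air after throw: [b1@4:L b3@5:R b2@6:L]
Beat 3 (R): throw ball4 h=9 -> lands@12:L; in-air after throw: [b1@4:L b3@5:R b2@6:L b4@12:L]
Beat 4 (L): throw ball1 h=4 -> lands@8:L; in-air after throw: [b3@5:R b2@6:L b1@8:L b4@12:L]
Beat 5 (R): throw ball3 h=4 -> lands@9:R; in-air after throw: [b2@6:L b1@8:L b3@9:R b4@12:L]
Beat 6 (L): throw ball2 h=5 -> lands@11:R; in-air after throw: [b1@8:L b3@9:R b2@11:R b4@12:L]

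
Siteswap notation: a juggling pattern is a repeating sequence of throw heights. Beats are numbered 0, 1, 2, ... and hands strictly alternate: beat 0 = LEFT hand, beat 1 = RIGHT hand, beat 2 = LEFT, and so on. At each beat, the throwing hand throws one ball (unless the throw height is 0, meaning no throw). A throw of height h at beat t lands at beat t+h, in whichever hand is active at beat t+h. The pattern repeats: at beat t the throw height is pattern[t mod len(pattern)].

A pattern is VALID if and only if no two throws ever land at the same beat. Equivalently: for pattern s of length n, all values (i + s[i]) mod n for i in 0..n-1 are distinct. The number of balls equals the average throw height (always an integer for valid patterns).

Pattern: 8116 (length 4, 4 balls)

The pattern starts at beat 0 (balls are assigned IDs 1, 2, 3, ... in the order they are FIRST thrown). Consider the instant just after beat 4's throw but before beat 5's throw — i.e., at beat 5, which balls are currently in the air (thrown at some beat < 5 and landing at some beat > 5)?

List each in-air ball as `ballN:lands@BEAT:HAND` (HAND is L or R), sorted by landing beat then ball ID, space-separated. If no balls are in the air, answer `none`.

Beat 0 (L): throw ball1 h=8 -> lands@8:L; in-air after throw: [b1@8:L]
Beat 1 (R): throw ball2 h=1 -> lands@2:L; in-air after throw: [b2@2:L b1@8:L]
Beat 2 (L): throw ball2 h=1 -> lands@3:R; in-air after throw: [b2@3:R b1@8:L]
Beat 3 (R): throw ball2 h=6 -> lands@9:R; in-air after throw: [b1@8:L b2@9:R]
Beat 4 (L): throw ball3 h=8 -> lands@12:L; in-air after throw: [b1@8:L b2@9:R b3@12:L]
Beat 5 (R): throw ball4 h=1 -> lands@6:L; in-air after throw: [b4@6:L b1@8:L b2@9:R b3@12:L]

Answer: ball1:lands@8:L ball2:lands@9:R ball3:lands@12:L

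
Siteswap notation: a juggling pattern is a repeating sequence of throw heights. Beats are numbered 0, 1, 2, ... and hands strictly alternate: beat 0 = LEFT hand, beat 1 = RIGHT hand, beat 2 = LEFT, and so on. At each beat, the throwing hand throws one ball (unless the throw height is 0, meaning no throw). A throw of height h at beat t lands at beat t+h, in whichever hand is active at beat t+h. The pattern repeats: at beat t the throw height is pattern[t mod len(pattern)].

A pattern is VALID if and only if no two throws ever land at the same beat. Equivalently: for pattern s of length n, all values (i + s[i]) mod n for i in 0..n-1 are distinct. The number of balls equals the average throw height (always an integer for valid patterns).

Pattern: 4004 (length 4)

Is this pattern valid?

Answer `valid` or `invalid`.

Answer: valid

Derivation:
i=0: (i + s[i]) mod n = (0 + 4) mod 4 = 0
i=1: (i + s[i]) mod n = (1 + 0) mod 4 = 1
i=2: (i + s[i]) mod n = (2 + 0) mod 4 = 2
i=3: (i + s[i]) mod n = (3 + 4) mod 4 = 3
Residues: [0, 1, 2, 3], distinct: True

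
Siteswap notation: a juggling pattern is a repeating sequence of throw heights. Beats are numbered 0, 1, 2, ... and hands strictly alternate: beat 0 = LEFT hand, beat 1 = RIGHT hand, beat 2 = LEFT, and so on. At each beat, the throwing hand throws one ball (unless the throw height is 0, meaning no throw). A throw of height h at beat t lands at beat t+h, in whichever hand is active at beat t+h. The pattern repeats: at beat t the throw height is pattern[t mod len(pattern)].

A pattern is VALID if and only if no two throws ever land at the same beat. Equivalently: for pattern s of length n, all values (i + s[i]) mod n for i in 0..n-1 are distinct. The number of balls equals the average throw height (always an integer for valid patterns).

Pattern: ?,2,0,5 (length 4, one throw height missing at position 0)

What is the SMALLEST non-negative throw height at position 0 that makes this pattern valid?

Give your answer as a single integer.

i=0: s[i]=? (unknown)
i=1: (1 + 2) mod 4 = 3
i=2: (2 + 0) mod 4 = 2
i=3: (3 + 5) mod 4 = 0
Known residues: [0, 2, 3]; need a permutation of 0..3, so missing residue r = 1
Need (0 + s) mod 4 = 1; smallest s = (1 - 0) mod 4 = 1

Answer: 1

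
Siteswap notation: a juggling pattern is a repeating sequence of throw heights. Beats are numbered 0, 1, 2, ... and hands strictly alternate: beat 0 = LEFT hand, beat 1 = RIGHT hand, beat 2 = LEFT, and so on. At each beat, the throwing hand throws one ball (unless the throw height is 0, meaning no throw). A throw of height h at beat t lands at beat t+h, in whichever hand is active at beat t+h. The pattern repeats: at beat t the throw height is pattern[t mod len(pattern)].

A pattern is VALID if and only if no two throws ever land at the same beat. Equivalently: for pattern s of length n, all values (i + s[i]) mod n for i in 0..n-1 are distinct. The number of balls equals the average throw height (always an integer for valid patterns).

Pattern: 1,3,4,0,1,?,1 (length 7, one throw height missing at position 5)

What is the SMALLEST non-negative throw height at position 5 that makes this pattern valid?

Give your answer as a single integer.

i=0: (0 + 1) mod 7 = 1
i=1: (1 + 3) mod 7 = 4
i=2: (2 + 4) mod 7 = 6
i=3: (3 + 0) mod 7 = 3
i=4: (4 + 1) mod 7 = 5
i=5: s[i]=? (unknown)
i=6: (6 + 1) mod 7 = 0
Known residues: [0, 1, 3, 4, 5, 6]; need a permutation of 0..6, so missing residue r = 2
Need (5 + s) mod 7 = 2; smallest s = (2 - 5) mod 7 = 4

Answer: 4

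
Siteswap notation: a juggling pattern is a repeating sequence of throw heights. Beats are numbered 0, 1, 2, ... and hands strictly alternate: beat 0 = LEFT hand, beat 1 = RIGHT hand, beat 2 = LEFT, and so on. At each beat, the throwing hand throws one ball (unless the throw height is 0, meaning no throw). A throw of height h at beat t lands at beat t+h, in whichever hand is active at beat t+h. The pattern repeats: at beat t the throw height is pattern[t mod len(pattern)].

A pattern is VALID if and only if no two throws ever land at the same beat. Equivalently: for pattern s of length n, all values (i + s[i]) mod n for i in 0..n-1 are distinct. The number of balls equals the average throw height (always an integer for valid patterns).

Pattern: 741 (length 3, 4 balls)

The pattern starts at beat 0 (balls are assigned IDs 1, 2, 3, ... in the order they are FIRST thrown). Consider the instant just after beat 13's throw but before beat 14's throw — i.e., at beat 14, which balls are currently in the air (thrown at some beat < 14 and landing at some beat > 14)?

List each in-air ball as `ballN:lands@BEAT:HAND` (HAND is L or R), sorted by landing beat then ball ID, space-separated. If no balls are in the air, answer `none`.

Answer: ball4:lands@16:L ball2:lands@17:R ball1:lands@19:R

Derivation:
Beat 0 (L): throw ball1 h=7 -> lands@7:R; in-air after throw: [b1@7:R]
Beat 1 (R): throw ball2 h=4 -> lands@5:R; in-air after throw: [b2@5:R b1@7:R]
Beat 2 (L): throw ball3 h=1 -> lands@3:R; in-air after throw: [b3@3:R b2@5:R b1@7:R]
Beat 3 (R): throw ball3 h=7 -> lands@10:L; in-air after throw: [b2@5:R b1@7:R b3@10:L]
Beat 4 (L): throw ball4 h=4 -> lands@8:L; in-air after throw: [b2@5:R b1@7:R b4@8:L b3@10:L]
Beat 5 (R): throw ball2 h=1 -> lands@6:L; in-air after throw: [b2@6:L b1@7:R b4@8:L b3@10:L]
Beat 6 (L): throw ball2 h=7 -> lands@13:R; in-air after throw: [b1@7:R b4@8:L b3@10:L b2@13:R]
Beat 7 (R): throw ball1 h=4 -> lands@11:R; in-air after throw: [b4@8:L b3@10:L b1@11:R b2@13:R]
Beat 8 (L): throw ball4 h=1 -> lands@9:R; in-air after throw: [b4@9:R b3@10:L b1@11:R b2@13:R]
Beat 9 (R): throw ball4 h=7 -> lands@16:L; in-air after throw: [b3@10:L b1@11:R b2@13:R b4@16:L]
Beat 10 (L): throw ball3 h=4 -> lands@14:L; in-air after throw: [b1@11:R b2@13:R b3@14:L b4@16:L]
Beat 11 (R): throw ball1 h=1 -> lands@12:L; in-air after throw: [b1@12:L b2@13:R b3@14:L b4@16:L]
Beat 12 (L): throw ball1 h=7 -> lands@19:R; in-air after throw: [b2@13:R b3@14:L b4@16:L b1@19:R]
Beat 13 (R): throw ball2 h=4 -> lands@17:R; in-air after throw: [b3@14:L b4@16:L b2@17:R b1@19:R]
Beat 14 (L): throw ball3 h=1 -> lands@15:R; in-air after throw: [b3@15:R b4@16:L b2@17:R b1@19:R]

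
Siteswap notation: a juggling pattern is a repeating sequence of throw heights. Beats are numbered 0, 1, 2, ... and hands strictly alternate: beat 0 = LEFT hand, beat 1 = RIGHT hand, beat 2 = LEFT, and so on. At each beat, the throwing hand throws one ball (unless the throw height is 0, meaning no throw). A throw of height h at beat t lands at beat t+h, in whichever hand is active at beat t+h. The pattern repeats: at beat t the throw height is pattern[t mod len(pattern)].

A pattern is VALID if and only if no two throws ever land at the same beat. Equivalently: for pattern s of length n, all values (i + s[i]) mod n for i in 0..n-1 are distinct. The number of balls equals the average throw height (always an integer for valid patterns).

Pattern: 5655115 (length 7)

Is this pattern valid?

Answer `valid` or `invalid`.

Answer: invalid

Derivation:
i=0: (i + s[i]) mod n = (0 + 5) mod 7 = 5
i=1: (i + s[i]) mod n = (1 + 6) mod 7 = 0
i=2: (i + s[i]) mod n = (2 + 5) mod 7 = 0
i=3: (i + s[i]) mod n = (3 + 5) mod 7 = 1
i=4: (i + s[i]) mod n = (4 + 1) mod 7 = 5
i=5: (i + s[i]) mod n = (5 + 1) mod 7 = 6
i=6: (i + s[i]) mod n = (6 + 5) mod 7 = 4
Residues: [5, 0, 0, 1, 5, 6, 4], distinct: False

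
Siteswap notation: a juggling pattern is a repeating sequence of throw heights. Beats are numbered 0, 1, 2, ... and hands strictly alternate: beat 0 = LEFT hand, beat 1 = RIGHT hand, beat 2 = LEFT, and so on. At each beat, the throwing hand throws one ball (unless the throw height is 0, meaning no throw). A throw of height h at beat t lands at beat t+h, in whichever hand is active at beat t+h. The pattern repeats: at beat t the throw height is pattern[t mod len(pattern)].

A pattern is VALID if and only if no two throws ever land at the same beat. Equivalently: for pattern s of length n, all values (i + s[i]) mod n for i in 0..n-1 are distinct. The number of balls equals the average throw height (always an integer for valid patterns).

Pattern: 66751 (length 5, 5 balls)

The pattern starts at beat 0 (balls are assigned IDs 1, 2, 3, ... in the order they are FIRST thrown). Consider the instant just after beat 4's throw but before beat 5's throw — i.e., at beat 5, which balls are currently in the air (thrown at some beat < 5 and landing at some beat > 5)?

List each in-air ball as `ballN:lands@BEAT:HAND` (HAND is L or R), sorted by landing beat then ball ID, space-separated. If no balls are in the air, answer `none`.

Answer: ball1:lands@6:L ball2:lands@7:R ball4:lands@8:L ball3:lands@9:R

Derivation:
Beat 0 (L): throw ball1 h=6 -> lands@6:L; in-air after throw: [b1@6:L]
Beat 1 (R): throw ball2 h=6 -> lands@7:R; in-air after throw: [b1@6:L b2@7:R]
Beat 2 (L): throw ball3 h=7 -> lands@9:R; in-air after throw: [b1@6:L b2@7:R b3@9:R]
Beat 3 (R): throw ball4 h=5 -> lands@8:L; in-air after throw: [b1@6:L b2@7:R b4@8:L b3@9:R]
Beat 4 (L): throw ball5 h=1 -> lands@5:R; in-air after throw: [b5@5:R b1@6:L b2@7:R b4@8:L b3@9:R]
Beat 5 (R): throw ball5 h=6 -> lands@11:R; in-air after throw: [b1@6:L b2@7:R b4@8:L b3@9:R b5@11:R]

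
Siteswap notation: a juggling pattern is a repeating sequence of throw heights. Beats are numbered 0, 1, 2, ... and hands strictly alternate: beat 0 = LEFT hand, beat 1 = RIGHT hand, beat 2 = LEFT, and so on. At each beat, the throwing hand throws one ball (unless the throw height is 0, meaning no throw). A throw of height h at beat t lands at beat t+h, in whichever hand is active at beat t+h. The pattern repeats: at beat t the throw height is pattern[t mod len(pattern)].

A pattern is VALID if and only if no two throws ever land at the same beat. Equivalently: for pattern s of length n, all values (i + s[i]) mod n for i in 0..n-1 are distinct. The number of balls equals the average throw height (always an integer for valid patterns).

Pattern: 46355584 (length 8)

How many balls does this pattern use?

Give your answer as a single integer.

Pattern = [4, 6, 3, 5, 5, 5, 8, 4], length n = 8
  position 0: throw height = 4, running sum = 4
  position 1: throw height = 6, running sum = 10
  position 2: throw height = 3, running sum = 13
  position 3: throw height = 5, running sum = 18
  position 4: throw height = 5, running sum = 23
  position 5: throw height = 5, running sum = 28
  position 6: throw height = 8, running sum = 36
  position 7: throw height = 4, running sum = 40
Total sum = 40; balls = sum / n = 40 / 8 = 5

Answer: 5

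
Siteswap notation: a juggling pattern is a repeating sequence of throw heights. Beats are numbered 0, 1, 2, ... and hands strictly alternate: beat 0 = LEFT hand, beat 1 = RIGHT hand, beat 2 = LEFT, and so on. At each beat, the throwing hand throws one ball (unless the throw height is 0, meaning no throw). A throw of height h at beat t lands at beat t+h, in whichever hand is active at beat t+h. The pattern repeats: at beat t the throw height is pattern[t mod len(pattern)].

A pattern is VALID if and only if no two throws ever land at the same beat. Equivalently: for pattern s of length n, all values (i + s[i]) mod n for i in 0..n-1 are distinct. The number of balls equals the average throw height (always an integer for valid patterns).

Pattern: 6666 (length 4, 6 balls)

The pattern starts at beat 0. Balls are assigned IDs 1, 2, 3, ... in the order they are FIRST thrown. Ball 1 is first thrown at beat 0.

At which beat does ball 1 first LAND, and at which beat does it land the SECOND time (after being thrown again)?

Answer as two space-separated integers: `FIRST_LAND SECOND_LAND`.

Answer: 6 12

Derivation:
Beat 0 (L): throw ball1 h=6 -> lands@6:L; in-air after throw: [b1@6:L]
Beat 1 (R): throw ball2 h=6 -> lands@7:R; in-air after throw: [b1@6:L b2@7:R]
Beat 2 (L): throw ball3 h=6 -> lands@8:L; in-air after throw: [b1@6:L b2@7:R b3@8:L]
Beat 3 (R): throw ball4 h=6 -> lands@9:R; in-air after throw: [b1@6:L b2@7:R b3@8:L b4@9:R]
Beat 4 (L): throw ball5 h=6 -> lands@10:L; in-air after throw: [b1@6:L b2@7:R b3@8:L b4@9:R b5@10:L]
Beat 5 (R): throw ball6 h=6 -> lands@11:R; in-air after throw: [b1@6:L b2@7:R b3@8:L b4@9:R b5@10:L b6@11:R]
Beat 6 (L): throw ball1 h=6 -> lands@12:L; in-air after throw: [b2@7:R b3@8:L b4@9:R b5@10:L b6@11:R b1@12:L]
Beat 7 (R): throw ball2 h=6 -> lands@13:R; in-air after throw: [b3@8:L b4@9:R b5@10:L b6@11:R b1@12:L b2@13:R]
Beat 8 (L): throw ball3 h=6 -> lands@14:L; in-air after throw: [b4@9:R b5@10:L b6@11:R b1@12:L b2@13:R b3@14:L]
Beat 9 (R): throw ball4 h=6 -> lands@15:R; in-air after throw: [b5@10:L b6@11:R b1@12:L b2@13:R b3@14:L b4@15:R]
Beat 10 (L): throw ball5 h=6 -> lands@16:L; in-air after throw: [b6@11:R b1@12:L b2@13:R b3@14:L b4@15:R b5@16:L]
Beat 11 (R): throw ball6 h=6 -> lands@17:R; in-air after throw: [b1@12:L b2@13:R b3@14:L b4@15:R b5@16:L b6@17:R]
Beat 12 (L): throw ball1 h=6 -> lands@18:L; in-air after throw: [b2@13:R b3@14:L b4@15:R b5@16:L b6@17:R b1@18:L]
Ball 1: thrown@0 h=6 -> first land @6; rethrown@6 h=6 -> second land @12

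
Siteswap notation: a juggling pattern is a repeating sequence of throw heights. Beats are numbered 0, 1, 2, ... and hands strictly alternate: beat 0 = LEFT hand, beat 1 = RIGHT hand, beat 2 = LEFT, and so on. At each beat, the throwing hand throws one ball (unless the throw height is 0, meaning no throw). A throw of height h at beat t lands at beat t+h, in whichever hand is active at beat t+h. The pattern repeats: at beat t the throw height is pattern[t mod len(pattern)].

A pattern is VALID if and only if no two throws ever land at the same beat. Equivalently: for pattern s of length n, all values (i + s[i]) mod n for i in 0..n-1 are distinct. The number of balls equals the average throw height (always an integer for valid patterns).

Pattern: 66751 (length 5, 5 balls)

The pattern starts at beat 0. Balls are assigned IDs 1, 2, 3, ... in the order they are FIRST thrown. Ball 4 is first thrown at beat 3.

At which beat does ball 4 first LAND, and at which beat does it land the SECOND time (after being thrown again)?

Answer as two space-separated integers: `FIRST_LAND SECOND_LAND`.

Beat 0 (L): throw ball1 h=6 -> lands@6:L; in-air after throw: [b1@6:L]
Beat 1 (R): throw ball2 h=6 -> lands@7:R; in-air after throw: [b1@6:L b2@7:R]
Beat 2 (L): throw ball3 h=7 -> lands@9:R; in-air after throw: [b1@6:L b2@7:R b3@9:R]
Beat 3 (R): throw ball4 h=5 -> lands@8:L; in-air after throw: [b1@6:L b2@7:R b4@8:L b3@9:R]
Beat 4 (L): throw ball5 h=1 -> lands@5:R; in-air after throw: [b5@5:R b1@6:L b2@7:R b4@8:L b3@9:R]
Beat 5 (R): throw ball5 h=6 -> lands@11:R; in-air after throw: [b1@6:L b2@7:R b4@8:L b3@9:R b5@11:R]
Beat 6 (L): throw ball1 h=6 -> lands@12:L; in-air after throw: [b2@7:R b4@8:L b3@9:R b5@11:R b1@12:L]
Beat 7 (R): throw ball2 h=7 -> lands@14:L; in-air after throw: [b4@8:L b3@9:R b5@11:R b1@12:L b2@14:L]
Beat 8 (L): throw ball4 h=5 -> lands@13:R; in-air after throw: [b3@9:R b5@11:R b1@12:L b4@13:R b2@14:L]
Beat 9 (R): throw ball3 h=1 -> lands@10:L; in-air after throw: [b3@10:L b5@11:R b1@12:L b4@13:R b2@14:L]
Beat 10 (L): throw ball3 h=6 -> lands@16:L; in-air after throw: [b5@11:R b1@12:L b4@13:R b2@14:L b3@16:L]
Beat 11 (R): throw ball5 h=6 -> lands@17:R; in-air after throw: [b1@12:L b4@13:R b2@14:L b3@16:L b5@17:R]
Beat 12 (L): throw ball1 h=7 -> lands@19:R; in-air after throw: [b4@13:R b2@14:L b3@16:L b5@17:R b1@19:R]
Beat 13 (R): throw ball4 h=5 -> lands@18:L; in-air after throw: [b2@14:L b3@16:L b5@17:R b4@18:L b1@19:R]
Ball 4: thrown@3 h=5 -> first land @8; rethrown@8 h=5 -> second land @13

Answer: 8 13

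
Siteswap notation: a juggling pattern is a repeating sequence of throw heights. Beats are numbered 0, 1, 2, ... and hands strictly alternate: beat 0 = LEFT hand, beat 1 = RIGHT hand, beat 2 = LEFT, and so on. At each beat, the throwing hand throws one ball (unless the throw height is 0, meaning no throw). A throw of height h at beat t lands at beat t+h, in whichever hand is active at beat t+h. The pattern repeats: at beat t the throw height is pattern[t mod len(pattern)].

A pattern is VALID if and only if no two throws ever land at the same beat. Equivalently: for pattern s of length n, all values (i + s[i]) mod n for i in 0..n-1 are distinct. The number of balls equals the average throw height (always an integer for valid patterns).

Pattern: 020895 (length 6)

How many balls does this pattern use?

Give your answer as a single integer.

Pattern = [0, 2, 0, 8, 9, 5], length n = 6
  position 0: throw height = 0, running sum = 0
  position 1: throw height = 2, running sum = 2
  position 2: throw height = 0, running sum = 2
  position 3: throw height = 8, running sum = 10
  position 4: throw height = 9, running sum = 19
  position 5: throw height = 5, running sum = 24
Total sum = 24; balls = sum / n = 24 / 6 = 4

Answer: 4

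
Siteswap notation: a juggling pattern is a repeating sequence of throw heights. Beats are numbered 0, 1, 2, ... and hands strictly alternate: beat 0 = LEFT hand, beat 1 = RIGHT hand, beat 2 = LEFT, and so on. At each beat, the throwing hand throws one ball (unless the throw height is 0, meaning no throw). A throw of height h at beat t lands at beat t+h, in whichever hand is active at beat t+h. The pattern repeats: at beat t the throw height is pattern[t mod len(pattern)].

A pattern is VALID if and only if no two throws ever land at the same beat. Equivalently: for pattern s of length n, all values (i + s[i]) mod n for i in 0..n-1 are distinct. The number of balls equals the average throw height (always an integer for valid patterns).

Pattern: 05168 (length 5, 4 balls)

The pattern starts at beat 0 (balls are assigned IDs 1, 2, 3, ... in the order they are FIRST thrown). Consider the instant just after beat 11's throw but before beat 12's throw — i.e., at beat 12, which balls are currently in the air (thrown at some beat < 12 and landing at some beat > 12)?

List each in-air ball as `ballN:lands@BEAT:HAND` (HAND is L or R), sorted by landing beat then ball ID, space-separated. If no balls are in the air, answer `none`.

Beat 1 (R): throw ball1 h=5 -> lands@6:L; in-air after throw: [b1@6:L]
Beat 2 (L): throw ball2 h=1 -> lands@3:R; in-air after throw: [b2@3:R b1@6:L]
Beat 3 (R): throw ball2 h=6 -> lands@9:R; in-air after throw: [b1@6:L b2@9:R]
Beat 4 (L): throw ball3 h=8 -> lands@12:L; in-air after throw: [b1@6:L b2@9:R b3@12:L]
Beat 6 (L): throw ball1 h=5 -> lands@11:R; in-air after throw: [b2@9:R b1@11:R b3@12:L]
Beat 7 (R): throw ball4 h=1 -> lands@8:L; in-air after throw: [b4@8:L b2@9:R b1@11:R b3@12:L]
Beat 8 (L): throw ball4 h=6 -> lands@14:L; in-air after throw: [b2@9:R b1@11:R b3@12:L b4@14:L]
Beat 9 (R): throw ball2 h=8 -> lands@17:R; in-air after throw: [b1@11:R b3@12:L b4@14:L b2@17:R]
Beat 11 (R): throw ball1 h=5 -> lands@16:L; in-air after throw: [b3@12:L b4@14:L b1@16:L b2@17:R]
Beat 12 (L): throw ball3 h=1 -> lands@13:R; in-air after throw: [b3@13:R b4@14:L b1@16:L b2@17:R]

Answer: ball4:lands@14:L ball1:lands@16:L ball2:lands@17:R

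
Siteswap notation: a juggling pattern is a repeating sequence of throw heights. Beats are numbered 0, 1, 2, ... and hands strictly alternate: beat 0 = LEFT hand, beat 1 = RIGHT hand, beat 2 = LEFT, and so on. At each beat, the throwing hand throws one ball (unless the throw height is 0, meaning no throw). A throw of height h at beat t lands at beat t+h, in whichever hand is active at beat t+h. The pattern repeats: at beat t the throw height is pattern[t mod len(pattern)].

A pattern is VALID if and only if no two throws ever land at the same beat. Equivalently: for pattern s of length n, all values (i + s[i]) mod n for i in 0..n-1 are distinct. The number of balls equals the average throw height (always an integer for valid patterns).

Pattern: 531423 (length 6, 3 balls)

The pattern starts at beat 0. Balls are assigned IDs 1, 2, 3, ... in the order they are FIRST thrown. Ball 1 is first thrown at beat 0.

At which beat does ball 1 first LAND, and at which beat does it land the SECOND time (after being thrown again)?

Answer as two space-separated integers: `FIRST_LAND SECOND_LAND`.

Answer: 5 8

Derivation:
Beat 0 (L): throw ball1 h=5 -> lands@5:R; in-air after throw: [b1@5:R]
Beat 1 (R): throw ball2 h=3 -> lands@4:L; in-air after throw: [b2@4:L b1@5:R]
Beat 2 (L): throw ball3 h=1 -> lands@3:R; in-air after throw: [b3@3:R b2@4:L b1@5:R]
Beat 3 (R): throw ball3 h=4 -> lands@7:R; in-air after throw: [b2@4:L b1@5:R b3@7:R]
Beat 4 (L): throw ball2 h=2 -> lands@6:L; in-air after throw: [b1@5:R b2@6:L b3@7:R]
Beat 5 (R): throw ball1 h=3 -> lands@8:L; in-air after throw: [b2@6:L b3@7:R b1@8:L]
Beat 6 (L): throw ball2 h=5 -> lands@11:R; in-air after throw: [b3@7:R b1@8:L b2@11:R]
Beat 7 (R): throw ball3 h=3 -> lands@10:L; in-air after throw: [b1@8:L b3@10:L b2@11:R]
Beat 8 (L): throw ball1 h=1 -> lands@9:R; in-air after throw: [b1@9:R b3@10:L b2@11:R]
Ball 1: thrown@0 h=5 -> first land @5; rethrown@5 h=3 -> second land @8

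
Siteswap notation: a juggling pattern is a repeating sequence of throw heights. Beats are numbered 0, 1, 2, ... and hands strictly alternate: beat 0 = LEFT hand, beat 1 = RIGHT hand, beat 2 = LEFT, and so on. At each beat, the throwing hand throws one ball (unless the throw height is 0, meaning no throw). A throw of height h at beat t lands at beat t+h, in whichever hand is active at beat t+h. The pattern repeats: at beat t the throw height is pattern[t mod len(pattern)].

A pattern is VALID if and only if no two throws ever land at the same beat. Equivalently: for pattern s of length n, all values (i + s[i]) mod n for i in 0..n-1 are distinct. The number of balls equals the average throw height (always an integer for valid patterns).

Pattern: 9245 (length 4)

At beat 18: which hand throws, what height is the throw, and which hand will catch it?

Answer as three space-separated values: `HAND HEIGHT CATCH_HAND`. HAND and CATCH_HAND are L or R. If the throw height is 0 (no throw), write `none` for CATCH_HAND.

Beat 18: 18 mod 2 = 0, so hand = L
Throw height = pattern[18 mod 4] = pattern[2] = 4
Lands at beat 18+4=22, 22 mod 2 = 0, so catch hand = L

Answer: L 4 L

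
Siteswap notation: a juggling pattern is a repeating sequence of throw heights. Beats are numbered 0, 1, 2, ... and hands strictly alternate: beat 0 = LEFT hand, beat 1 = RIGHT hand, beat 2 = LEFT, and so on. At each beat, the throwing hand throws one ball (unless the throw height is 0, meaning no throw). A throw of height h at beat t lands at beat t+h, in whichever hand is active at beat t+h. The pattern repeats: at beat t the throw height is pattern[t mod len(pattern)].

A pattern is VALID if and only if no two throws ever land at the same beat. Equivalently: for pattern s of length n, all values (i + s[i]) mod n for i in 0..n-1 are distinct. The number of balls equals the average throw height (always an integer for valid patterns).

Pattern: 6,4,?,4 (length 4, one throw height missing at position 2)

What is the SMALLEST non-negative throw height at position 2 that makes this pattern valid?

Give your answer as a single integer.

i=0: (0 + 6) mod 4 = 2
i=1: (1 + 4) mod 4 = 1
i=2: s[i]=? (unknown)
i=3: (3 + 4) mod 4 = 3
Known residues: [1, 2, 3]; need a permutation of 0..3, so missing residue r = 0
Need (2 + s) mod 4 = 0; smallest s = (0 - 2) mod 4 = 2

Answer: 2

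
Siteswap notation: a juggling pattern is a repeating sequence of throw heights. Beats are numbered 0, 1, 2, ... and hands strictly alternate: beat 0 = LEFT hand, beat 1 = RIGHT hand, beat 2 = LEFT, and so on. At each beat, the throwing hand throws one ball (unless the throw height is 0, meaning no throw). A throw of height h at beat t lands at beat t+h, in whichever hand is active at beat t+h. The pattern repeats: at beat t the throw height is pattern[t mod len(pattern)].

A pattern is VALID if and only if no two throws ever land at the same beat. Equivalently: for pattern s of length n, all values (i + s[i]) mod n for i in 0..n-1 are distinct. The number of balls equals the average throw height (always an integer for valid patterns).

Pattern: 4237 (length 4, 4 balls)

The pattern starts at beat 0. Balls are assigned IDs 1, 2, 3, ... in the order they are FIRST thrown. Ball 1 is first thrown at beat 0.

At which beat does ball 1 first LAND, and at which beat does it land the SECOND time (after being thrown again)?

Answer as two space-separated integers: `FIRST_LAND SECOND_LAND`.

Answer: 4 8

Derivation:
Beat 0 (L): throw ball1 h=4 -> lands@4:L; in-air after throw: [b1@4:L]
Beat 1 (R): throw ball2 h=2 -> lands@3:R; in-air after throw: [b2@3:R b1@4:L]
Beat 2 (L): throw ball3 h=3 -> lands@5:R; in-air after throw: [b2@3:R b1@4:L b3@5:R]
Beat 3 (R): throw ball2 h=7 -> lands@10:L; in-air after throw: [b1@4:L b3@5:R b2@10:L]
Beat 4 (L): throw ball1 h=4 -> lands@8:L; in-air after throw: [b3@5:R b1@8:L b2@10:L]
Beat 5 (R): throw ball3 h=2 -> lands@7:R; in-air after throw: [b3@7:R b1@8:L b2@10:L]
Beat 6 (L): throw ball4 h=3 -> lands@9:R; in-air after throw: [b3@7:R b1@8:L b4@9:R b2@10:L]
Beat 7 (R): throw ball3 h=7 -> lands@14:L; in-air after throw: [b1@8:L b4@9:R b2@10:L b3@14:L]
Beat 8 (L): throw ball1 h=4 -> lands@12:L; in-air after throw: [b4@9:R b2@10:L b1@12:L b3@14:L]
Ball 1: thrown@0 h=4 -> first land @4; rethrown@4 h=4 -> second land @8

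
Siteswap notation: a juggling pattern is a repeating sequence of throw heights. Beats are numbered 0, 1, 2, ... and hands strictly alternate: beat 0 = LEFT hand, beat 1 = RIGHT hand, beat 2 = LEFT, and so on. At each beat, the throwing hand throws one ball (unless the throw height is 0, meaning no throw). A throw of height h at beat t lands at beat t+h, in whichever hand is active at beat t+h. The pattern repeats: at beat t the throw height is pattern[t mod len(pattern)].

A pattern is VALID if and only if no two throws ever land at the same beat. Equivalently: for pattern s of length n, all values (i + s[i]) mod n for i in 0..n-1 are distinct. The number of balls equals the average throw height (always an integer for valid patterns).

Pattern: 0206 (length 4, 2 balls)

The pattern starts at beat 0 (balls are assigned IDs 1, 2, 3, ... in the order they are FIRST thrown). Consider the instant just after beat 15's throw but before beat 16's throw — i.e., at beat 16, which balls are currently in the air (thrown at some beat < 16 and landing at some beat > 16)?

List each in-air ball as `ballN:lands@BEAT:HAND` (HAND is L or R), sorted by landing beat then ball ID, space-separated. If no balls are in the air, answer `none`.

Beat 1 (R): throw ball1 h=2 -> lands@3:R; in-air after throw: [b1@3:R]
Beat 3 (R): throw ball1 h=6 -> lands@9:R; in-air after throw: [b1@9:R]
Beat 5 (R): throw ball2 h=2 -> lands@7:R; in-air after throw: [b2@7:R b1@9:R]
Beat 7 (R): throw ball2 h=6 -> lands@13:R; in-air after throw: [b1@9:R b2@13:R]
Beat 9 (R): throw ball1 h=2 -> lands@11:R; in-air after throw: [b1@11:R b2@13:R]
Beat 11 (R): throw ball1 h=6 -> lands@17:R; in-air after throw: [b2@13:R b1@17:R]
Beat 13 (R): throw ball2 h=2 -> lands@15:R; in-air after throw: [b2@15:R b1@17:R]
Beat 15 (R): throw ball2 h=6 -> lands@21:R; in-air after throw: [b1@17:R b2@21:R]

Answer: ball1:lands@17:R ball2:lands@21:R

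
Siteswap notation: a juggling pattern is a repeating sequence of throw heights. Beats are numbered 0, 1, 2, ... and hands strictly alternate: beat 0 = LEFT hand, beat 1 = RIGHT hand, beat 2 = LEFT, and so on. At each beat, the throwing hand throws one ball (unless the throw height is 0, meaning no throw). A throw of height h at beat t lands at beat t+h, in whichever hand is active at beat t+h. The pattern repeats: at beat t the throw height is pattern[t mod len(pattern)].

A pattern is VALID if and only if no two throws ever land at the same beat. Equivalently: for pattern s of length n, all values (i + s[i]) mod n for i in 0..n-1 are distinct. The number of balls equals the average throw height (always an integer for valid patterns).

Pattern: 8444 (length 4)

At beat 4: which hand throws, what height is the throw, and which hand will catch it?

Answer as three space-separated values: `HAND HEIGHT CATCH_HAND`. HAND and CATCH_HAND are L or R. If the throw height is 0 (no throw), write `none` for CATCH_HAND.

Beat 4: 4 mod 2 = 0, so hand = L
Throw height = pattern[4 mod 4] = pattern[0] = 8
Lands at beat 4+8=12, 12 mod 2 = 0, so catch hand = L

Answer: L 8 L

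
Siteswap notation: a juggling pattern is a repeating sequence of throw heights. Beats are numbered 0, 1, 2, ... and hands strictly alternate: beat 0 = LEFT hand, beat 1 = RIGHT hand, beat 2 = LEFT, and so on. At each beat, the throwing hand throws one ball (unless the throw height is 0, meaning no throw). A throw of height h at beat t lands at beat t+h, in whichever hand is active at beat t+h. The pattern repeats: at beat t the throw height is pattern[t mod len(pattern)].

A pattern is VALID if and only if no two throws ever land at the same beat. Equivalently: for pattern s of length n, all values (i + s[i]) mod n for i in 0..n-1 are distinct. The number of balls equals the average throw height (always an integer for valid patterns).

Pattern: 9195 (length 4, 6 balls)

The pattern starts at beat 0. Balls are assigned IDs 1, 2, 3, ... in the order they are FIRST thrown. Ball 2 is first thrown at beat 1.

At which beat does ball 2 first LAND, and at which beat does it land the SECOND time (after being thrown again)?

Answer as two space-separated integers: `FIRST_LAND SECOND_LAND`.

Answer: 2 11

Derivation:
Beat 0 (L): throw ball1 h=9 -> lands@9:R; in-air after throw: [b1@9:R]
Beat 1 (R): throw ball2 h=1 -> lands@2:L; in-air after throw: [b2@2:L b1@9:R]
Beat 2 (L): throw ball2 h=9 -> lands@11:R; in-air after throw: [b1@9:R b2@11:R]
Beat 3 (R): throw ball3 h=5 -> lands@8:L; in-air after throw: [b3@8:L b1@9:R b2@11:R]
Beat 4 (L): throw ball4 h=9 -> lands@13:R; in-air after throw: [b3@8:L b1@9:R b2@11:R b4@13:R]
Beat 5 (R): throw ball5 h=1 -> lands@6:L; in-air after throw: [b5@6:L b3@8:L b1@9:R b2@11:R b4@13:R]
Beat 6 (L): throw ball5 h=9 -> lands@15:R; in-air after throw: [b3@8:L b1@9:R b2@11:R b4@13:R b5@15:R]
Beat 7 (R): throw ball6 h=5 -> lands@12:L; in-air after throw: [b3@8:L b1@9:R b2@11:R b6@12:L b4@13:R b5@15:R]
Beat 8 (L): throw ball3 h=9 -> lands@17:R; in-air after throw: [b1@9:R b2@11:R b6@12:L b4@13:R b5@15:R b3@17:R]
Beat 9 (R): throw ball1 h=1 -> lands@10:L; in-air after throw: [b1@10:L b2@11:R b6@12:L b4@13:R b5@15:R b3@17:R]
Beat 10 (L): throw ball1 h=9 -> lands@19:R; in-air after throw: [b2@11:R b6@12:L b4@13:R b5@15:R b3@17:R b1@19:R]
Beat 11 (R): throw ball2 h=5 -> lands@16:L; in-air after throw: [b6@12:L b4@13:R b5@15:R b2@16:L b3@17:R b1@19:R]
Ball 2: thrown@1 h=1 -> first land @2; rethrown@2 h=9 -> second land @11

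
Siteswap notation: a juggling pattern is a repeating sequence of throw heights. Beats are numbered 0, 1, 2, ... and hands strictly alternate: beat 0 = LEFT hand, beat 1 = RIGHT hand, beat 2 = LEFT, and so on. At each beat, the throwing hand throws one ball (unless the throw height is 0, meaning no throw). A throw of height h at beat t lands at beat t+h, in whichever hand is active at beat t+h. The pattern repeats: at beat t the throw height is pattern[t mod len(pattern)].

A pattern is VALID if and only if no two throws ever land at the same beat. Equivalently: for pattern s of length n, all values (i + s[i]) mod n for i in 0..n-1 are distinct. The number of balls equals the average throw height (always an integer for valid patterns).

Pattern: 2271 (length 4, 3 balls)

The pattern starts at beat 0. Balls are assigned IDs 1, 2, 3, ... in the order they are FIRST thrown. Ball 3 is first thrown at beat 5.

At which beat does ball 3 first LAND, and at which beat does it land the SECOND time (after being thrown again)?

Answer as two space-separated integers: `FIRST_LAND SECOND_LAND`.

Answer: 7 8

Derivation:
Beat 0 (L): throw ball1 h=2 -> lands@2:L; in-air after throw: [b1@2:L]
Beat 1 (R): throw ball2 h=2 -> lands@3:R; in-air after throw: [b1@2:L b2@3:R]
Beat 2 (L): throw ball1 h=7 -> lands@9:R; in-air after throw: [b2@3:R b1@9:R]
Beat 3 (R): throw ball2 h=1 -> lands@4:L; in-air after throw: [b2@4:L b1@9:R]
Beat 4 (L): throw ball2 h=2 -> lands@6:L; in-air after throw: [b2@6:L b1@9:R]
Beat 5 (R): throw ball3 h=2 -> lands@7:R; in-air after throw: [b2@6:L b3@7:R b1@9:R]
Beat 6 (L): throw ball2 h=7 -> lands@13:R; in-air after throw: [b3@7:R b1@9:R b2@13:R]
Beat 7 (R): throw ball3 h=1 -> lands@8:L; in-air after throw: [b3@8:L b1@9:R b2@13:R]
Beat 8 (L): throw ball3 h=2 -> lands@10:L; in-air after throw: [b1@9:R b3@10:L b2@13:R]
Ball 3: thrown@5 h=2 -> first land @7; rethrown@7 h=1 -> second land @8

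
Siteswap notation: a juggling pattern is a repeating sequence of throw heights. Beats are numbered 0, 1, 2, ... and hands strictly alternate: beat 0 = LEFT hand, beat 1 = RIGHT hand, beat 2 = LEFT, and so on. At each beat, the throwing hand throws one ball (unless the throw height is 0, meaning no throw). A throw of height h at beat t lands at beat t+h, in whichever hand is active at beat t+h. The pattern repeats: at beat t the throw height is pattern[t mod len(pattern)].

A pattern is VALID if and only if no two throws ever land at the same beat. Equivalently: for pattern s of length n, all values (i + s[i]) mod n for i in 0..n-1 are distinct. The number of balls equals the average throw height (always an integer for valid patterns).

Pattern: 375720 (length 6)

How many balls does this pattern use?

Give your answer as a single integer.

Answer: 4

Derivation:
Pattern = [3, 7, 5, 7, 2, 0], length n = 6
  position 0: throw height = 3, running sum = 3
  position 1: throw height = 7, running sum = 10
  position 2: throw height = 5, running sum = 15
  position 3: throw height = 7, running sum = 22
  position 4: throw height = 2, running sum = 24
  position 5: throw height = 0, running sum = 24
Total sum = 24; balls = sum / n = 24 / 6 = 4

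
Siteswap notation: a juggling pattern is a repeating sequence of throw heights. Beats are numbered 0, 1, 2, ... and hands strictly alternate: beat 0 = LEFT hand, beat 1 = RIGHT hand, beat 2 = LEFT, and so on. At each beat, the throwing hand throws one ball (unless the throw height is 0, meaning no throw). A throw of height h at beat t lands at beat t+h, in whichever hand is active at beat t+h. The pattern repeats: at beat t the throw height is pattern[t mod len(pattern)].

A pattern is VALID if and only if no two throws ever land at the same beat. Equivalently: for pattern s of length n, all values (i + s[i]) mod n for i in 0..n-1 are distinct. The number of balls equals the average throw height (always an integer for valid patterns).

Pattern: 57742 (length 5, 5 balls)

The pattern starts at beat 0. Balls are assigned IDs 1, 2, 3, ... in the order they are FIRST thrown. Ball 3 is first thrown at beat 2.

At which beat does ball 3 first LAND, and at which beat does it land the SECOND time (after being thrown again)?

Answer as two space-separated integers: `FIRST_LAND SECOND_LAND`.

Answer: 9 11

Derivation:
Beat 0 (L): throw ball1 h=5 -> lands@5:R; in-air after throw: [b1@5:R]
Beat 1 (R): throw ball2 h=7 -> lands@8:L; in-air after throw: [b1@5:R b2@8:L]
Beat 2 (L): throw ball3 h=7 -> lands@9:R; in-air after throw: [b1@5:R b2@8:L b3@9:R]
Beat 3 (R): throw ball4 h=4 -> lands@7:R; in-air after throw: [b1@5:R b4@7:R b2@8:L b3@9:R]
Beat 4 (L): throw ball5 h=2 -> lands@6:L; in-air after throw: [b1@5:R b5@6:L b4@7:R b2@8:L b3@9:R]
Beat 5 (R): throw ball1 h=5 -> lands@10:L; in-air after throw: [b5@6:L b4@7:R b2@8:L b3@9:R b1@10:L]
Beat 6 (L): throw ball5 h=7 -> lands@13:R; in-air after throw: [b4@7:R b2@8:L b3@9:R b1@10:L b5@13:R]
Beat 7 (R): throw ball4 h=7 -> lands@14:L; in-air after throw: [b2@8:L b3@9:R b1@10:L b5@13:R b4@14:L]
Beat 8 (L): throw ball2 h=4 -> lands@12:L; in-air after throw: [b3@9:R b1@10:L b2@12:L b5@13:R b4@14:L]
Beat 9 (R): throw ball3 h=2 -> lands@11:R; in-air after throw: [b1@10:L b3@11:R b2@12:L b5@13:R b4@14:L]
Beat 10 (L): throw ball1 h=5 -> lands@15:R; in-air after throw: [b3@11:R b2@12:L b5@13:R b4@14:L b1@15:R]
Beat 11 (R): throw ball3 h=7 -> lands@18:L; in-air after throw: [b2@12:L b5@13:R b4@14:L b1@15:R b3@18:L]
Ball 3: thrown@2 h=7 -> first land @9; rethrown@9 h=2 -> second land @11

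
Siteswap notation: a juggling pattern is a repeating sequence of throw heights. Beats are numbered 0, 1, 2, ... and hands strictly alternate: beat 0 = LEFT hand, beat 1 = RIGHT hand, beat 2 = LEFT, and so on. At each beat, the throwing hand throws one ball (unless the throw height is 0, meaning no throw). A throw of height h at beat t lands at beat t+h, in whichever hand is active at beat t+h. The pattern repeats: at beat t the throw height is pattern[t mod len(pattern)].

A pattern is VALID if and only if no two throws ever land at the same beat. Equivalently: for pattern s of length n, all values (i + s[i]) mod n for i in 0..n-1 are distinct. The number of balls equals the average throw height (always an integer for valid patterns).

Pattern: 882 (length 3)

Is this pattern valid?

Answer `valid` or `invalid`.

Answer: valid

Derivation:
i=0: (i + s[i]) mod n = (0 + 8) mod 3 = 2
i=1: (i + s[i]) mod n = (1 + 8) mod 3 = 0
i=2: (i + s[i]) mod n = (2 + 2) mod 3 = 1
Residues: [2, 0, 1], distinct: True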